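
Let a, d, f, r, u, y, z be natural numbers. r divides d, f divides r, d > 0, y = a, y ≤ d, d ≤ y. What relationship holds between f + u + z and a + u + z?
f + u + z ≤ a + u + z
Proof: Because d ≤ y and y ≤ d, d = y. Since y = a, d = a. f divides r and r divides d, hence f divides d. Since d > 0, f ≤ d. d = a, so f ≤ a. Then f + u ≤ a + u. Then f + u + z ≤ a + u + z.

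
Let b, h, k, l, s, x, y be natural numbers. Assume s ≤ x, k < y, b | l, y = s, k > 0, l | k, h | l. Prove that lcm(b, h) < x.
b | l and h | l, so lcm(b, h) | l. Since l | k, lcm(b, h) | k. k > 0, so lcm(b, h) ≤ k. y = s and k < y, so k < s. s ≤ x, so k < x. Since lcm(b, h) ≤ k, lcm(b, h) < x.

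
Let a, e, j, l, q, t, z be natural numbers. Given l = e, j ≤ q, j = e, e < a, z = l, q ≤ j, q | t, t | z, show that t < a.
Since q ≤ j and j ≤ q, q = j. j = e, so q = e. q | t, so e | t. z = l and l = e, thus z = e. t | z, so t | e. From e | t, e = t. e < a, so t < a.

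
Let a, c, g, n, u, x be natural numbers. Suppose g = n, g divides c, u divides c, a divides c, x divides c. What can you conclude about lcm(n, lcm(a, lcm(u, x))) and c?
lcm(n, lcm(a, lcm(u, x))) divides c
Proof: g = n and g divides c, thus n divides c. Since u divides c and x divides c, lcm(u, x) divides c. From a divides c, lcm(a, lcm(u, x)) divides c. n divides c, so lcm(n, lcm(a, lcm(u, x))) divides c.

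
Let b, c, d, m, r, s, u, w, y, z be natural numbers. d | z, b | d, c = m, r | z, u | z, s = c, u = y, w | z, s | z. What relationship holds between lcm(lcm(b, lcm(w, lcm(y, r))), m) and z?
lcm(lcm(b, lcm(w, lcm(y, r))), m) | z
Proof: b | d and d | z, hence b | z. u = y and u | z, so y | z. r | z, so lcm(y, r) | z. Since w | z, lcm(w, lcm(y, r)) | z. Since b | z, lcm(b, lcm(w, lcm(y, r))) | z. s = c and c = m, therefore s = m. Since s | z, m | z. lcm(b, lcm(w, lcm(y, r))) | z, so lcm(lcm(b, lcm(w, lcm(y, r))), m) | z.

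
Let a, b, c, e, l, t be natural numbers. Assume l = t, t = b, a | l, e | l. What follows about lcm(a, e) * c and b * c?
lcm(a, e) * c | b * c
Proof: l = t and t = b, so l = b. a | l and e | l, therefore lcm(a, e) | l. Since l = b, lcm(a, e) | b. Then lcm(a, e) * c | b * c.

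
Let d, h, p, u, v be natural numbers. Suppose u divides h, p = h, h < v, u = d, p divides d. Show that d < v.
Since p = h and p divides d, h divides d. From u = d and u divides h, d divides h. Because h divides d, h = d. h < v, so d < v.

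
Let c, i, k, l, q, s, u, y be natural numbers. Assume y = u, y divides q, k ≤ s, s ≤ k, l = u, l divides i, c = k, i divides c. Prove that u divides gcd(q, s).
y = u and y divides q, hence u divides q. k ≤ s and s ≤ k, so k = s. c = k and i divides c, hence i divides k. Since l divides i, l divides k. Since l = u, u divides k. k = s, so u divides s. Since u divides q, u divides gcd(q, s).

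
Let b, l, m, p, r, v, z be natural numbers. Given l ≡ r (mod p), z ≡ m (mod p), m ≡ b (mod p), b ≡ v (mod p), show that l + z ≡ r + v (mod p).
z ≡ m (mod p) and m ≡ b (mod p), thus z ≡ b (mod p). b ≡ v (mod p), so z ≡ v (mod p). Because l ≡ r (mod p), l + z ≡ r + v (mod p).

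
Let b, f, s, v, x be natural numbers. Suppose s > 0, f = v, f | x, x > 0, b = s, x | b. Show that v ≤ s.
f = v and f | x, thus v | x. Since x > 0, v ≤ x. b = s and x | b, therefore x | s. s > 0, so x ≤ s. Since v ≤ x, v ≤ s.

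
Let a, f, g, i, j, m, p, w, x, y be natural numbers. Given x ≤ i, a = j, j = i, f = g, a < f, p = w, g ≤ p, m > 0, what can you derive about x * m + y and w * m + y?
x * m + y < w * m + y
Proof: a = j and j = i, so a = i. f = g and a < f, hence a < g. Since a = i, i < g. p = w and g ≤ p, so g ≤ w. i < g, so i < w. x ≤ i, so x < w. From m > 0, x * m < w * m. Then x * m + y < w * m + y.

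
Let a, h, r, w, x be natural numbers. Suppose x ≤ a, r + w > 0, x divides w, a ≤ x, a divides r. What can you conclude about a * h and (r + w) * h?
a * h ≤ (r + w) * h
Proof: From x ≤ a and a ≤ x, x = a. x divides w, so a divides w. Since a divides r, a divides r + w. From r + w > 0, a ≤ r + w. By multiplying by a non-negative, a * h ≤ (r + w) * h.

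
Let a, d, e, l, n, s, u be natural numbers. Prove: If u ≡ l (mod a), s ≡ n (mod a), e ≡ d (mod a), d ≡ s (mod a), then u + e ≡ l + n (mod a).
Since e ≡ d (mod a) and d ≡ s (mod a), e ≡ s (mod a). From s ≡ n (mod a), e ≡ n (mod a). Since u ≡ l (mod a), u + e ≡ l + n (mod a).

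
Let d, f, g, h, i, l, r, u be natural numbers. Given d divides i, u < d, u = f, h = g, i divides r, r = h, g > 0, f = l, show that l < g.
u = f and f = l, so u = l. Since u < d, l < d. r = h and i divides r, hence i divides h. Because d divides i, d divides h. From h = g, d divides g. g > 0, so d ≤ g. Since l < d, l < g.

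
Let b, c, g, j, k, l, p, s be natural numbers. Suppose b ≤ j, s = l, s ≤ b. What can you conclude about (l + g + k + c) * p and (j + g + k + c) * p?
(l + g + k + c) * p ≤ (j + g + k + c) * p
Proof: s = l and s ≤ b, therefore l ≤ b. Because b ≤ j, l ≤ j. Then l + g ≤ j + g. Then l + g + k ≤ j + g + k. Then l + g + k + c ≤ j + g + k + c. Then (l + g + k + c) * p ≤ (j + g + k + c) * p.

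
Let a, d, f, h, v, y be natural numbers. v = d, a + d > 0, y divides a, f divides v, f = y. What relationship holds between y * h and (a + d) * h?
y * h ≤ (a + d) * h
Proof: From f = y and f divides v, y divides v. Since v = d, y divides d. y divides a, so y divides a + d. a + d > 0, so y ≤ a + d. By multiplying by a non-negative, y * h ≤ (a + d) * h.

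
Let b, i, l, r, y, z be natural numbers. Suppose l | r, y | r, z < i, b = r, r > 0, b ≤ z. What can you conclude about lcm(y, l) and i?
lcm(y, l) < i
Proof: From y | r and l | r, lcm(y, l) | r. r > 0, so lcm(y, l) ≤ r. b = r and b ≤ z, hence r ≤ z. From lcm(y, l) ≤ r, lcm(y, l) ≤ z. Since z < i, lcm(y, l) < i.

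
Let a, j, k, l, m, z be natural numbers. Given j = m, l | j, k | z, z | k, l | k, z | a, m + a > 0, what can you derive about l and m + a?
l ≤ m + a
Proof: j = m and l | j, so l | m. k | z and z | k, hence k = z. From l | k, l | z. z | a, so l | a. Since l | m, l | m + a. Since m + a > 0, l ≤ m + a.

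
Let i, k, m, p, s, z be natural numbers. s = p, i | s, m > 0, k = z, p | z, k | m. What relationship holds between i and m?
i ≤ m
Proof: s = p and i | s, therefore i | p. Because k = z and k | m, z | m. From p | z, p | m. Since i | p, i | m. m > 0, so i ≤ m.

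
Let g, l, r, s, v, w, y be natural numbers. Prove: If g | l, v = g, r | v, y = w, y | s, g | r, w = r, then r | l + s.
From v = g and r | v, r | g. g | r, so g = r. Since g | l, r | l. y = w and w = r, therefore y = r. Since y | s, r | s. r | l, so r | l + s.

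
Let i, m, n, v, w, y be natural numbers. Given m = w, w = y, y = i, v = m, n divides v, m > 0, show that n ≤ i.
m = w and w = y, thus m = y. y = i, so m = i. v = m and n divides v, so n divides m. Since m > 0, n ≤ m. Since m = i, n ≤ i.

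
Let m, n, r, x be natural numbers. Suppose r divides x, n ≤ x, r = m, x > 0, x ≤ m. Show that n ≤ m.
r = m and r divides x, therefore m divides x. Since x > 0, m ≤ x. Since x ≤ m, x = m. Since n ≤ x, n ≤ m.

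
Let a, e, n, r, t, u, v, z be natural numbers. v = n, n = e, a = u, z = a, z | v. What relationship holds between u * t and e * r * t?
u * t | e * r * t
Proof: Since v = n and n = e, v = e. z = a and z | v, therefore a | v. Since a = u, u | v. Since v = e, u | e. Then u | e * r. Then u * t | e * r * t.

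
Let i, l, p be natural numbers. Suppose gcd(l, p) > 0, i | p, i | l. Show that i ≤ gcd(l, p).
Since i | l and i | p, i | gcd(l, p). Since gcd(l, p) > 0, i ≤ gcd(l, p).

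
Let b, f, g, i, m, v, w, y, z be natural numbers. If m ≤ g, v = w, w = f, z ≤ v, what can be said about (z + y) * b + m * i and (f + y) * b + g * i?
(z + y) * b + m * i ≤ (f + y) * b + g * i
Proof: v = w and w = f, thus v = f. z ≤ v, so z ≤ f. Then z + y ≤ f + y. Then (z + y) * b ≤ (f + y) * b. m ≤ g, so m * i ≤ g * i. Since (z + y) * b ≤ (f + y) * b, (z + y) * b + m * i ≤ (f + y) * b + g * i.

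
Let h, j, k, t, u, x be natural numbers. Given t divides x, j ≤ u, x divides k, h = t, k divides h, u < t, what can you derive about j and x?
j < x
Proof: h = t and k divides h, so k divides t. Because x divides k, x divides t. t divides x, so t = x. Because j ≤ u and u < t, j < t. t = x, so j < x.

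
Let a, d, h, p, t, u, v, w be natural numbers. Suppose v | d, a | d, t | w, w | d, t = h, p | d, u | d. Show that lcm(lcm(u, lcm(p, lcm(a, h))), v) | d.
t | w and w | d, thus t | d. Since t = h, h | d. Since a | d, lcm(a, h) | d. Since p | d, lcm(p, lcm(a, h)) | d. Because u | d, lcm(u, lcm(p, lcm(a, h))) | d. Since v | d, lcm(lcm(u, lcm(p, lcm(a, h))), v) | d.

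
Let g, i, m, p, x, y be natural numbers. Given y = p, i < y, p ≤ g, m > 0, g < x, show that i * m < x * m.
Because y = p and i < y, i < p. From p ≤ g and g < x, p < x. Since i < p, i < x. Because m > 0, by multiplying by a positive, i * m < x * m.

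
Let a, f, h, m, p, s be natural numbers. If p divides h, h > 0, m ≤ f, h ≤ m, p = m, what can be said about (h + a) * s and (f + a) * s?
(h + a) * s ≤ (f + a) * s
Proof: From p = m and p divides h, m divides h. Since h > 0, m ≤ h. Since h ≤ m, m = h. Since m ≤ f, h ≤ f. Then h + a ≤ f + a. By multiplying by a non-negative, (h + a) * s ≤ (f + a) * s.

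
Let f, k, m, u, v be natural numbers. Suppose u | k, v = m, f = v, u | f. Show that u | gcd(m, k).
f = v and v = m, so f = m. Because u | f, u | m. u | k, so u | gcd(m, k).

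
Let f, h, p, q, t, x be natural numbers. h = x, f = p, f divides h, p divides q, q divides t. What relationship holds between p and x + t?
p divides x + t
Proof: f = p and f divides h, so p divides h. h = x, so p divides x. p divides q and q divides t, thus p divides t. Since p divides x, p divides x + t.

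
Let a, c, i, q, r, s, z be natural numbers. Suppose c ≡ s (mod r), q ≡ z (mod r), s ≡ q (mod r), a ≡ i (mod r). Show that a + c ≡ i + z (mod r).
c ≡ s (mod r) and s ≡ q (mod r), hence c ≡ q (mod r). Because q ≡ z (mod r), c ≡ z (mod r). a ≡ i (mod r), so a + c ≡ i + z (mod r).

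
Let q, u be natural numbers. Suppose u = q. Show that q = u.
u = q. By symmetry, q = u.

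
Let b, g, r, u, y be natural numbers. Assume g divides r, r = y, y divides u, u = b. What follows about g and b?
g divides b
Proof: r = y and g divides r, therefore g divides y. Because y divides u, g divides u. u = b, so g divides b.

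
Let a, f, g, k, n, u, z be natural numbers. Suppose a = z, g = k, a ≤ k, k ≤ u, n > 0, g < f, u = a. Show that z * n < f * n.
u = a and k ≤ u, so k ≤ a. From a ≤ k, k = a. a = z, so k = z. Since g = k and g < f, k < f. k = z, so z < f. Since n > 0, by multiplying by a positive, z * n < f * n.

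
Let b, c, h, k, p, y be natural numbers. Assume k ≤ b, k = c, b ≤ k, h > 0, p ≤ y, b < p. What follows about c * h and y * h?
c * h < y * h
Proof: b ≤ k and k ≤ b, hence b = k. k = c, so b = c. b < p and p ≤ y, hence b < y. Since b = c, c < y. From h > 0, by multiplying by a positive, c * h < y * h.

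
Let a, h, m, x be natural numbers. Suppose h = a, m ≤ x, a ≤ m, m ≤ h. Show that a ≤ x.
h = a and m ≤ h, therefore m ≤ a. Since a ≤ m, m = a. From m ≤ x, a ≤ x.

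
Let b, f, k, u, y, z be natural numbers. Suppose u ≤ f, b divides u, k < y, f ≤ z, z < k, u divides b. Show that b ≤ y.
Since u divides b and b divides u, u = b. From f ≤ z and z < k, f < k. Since u ≤ f, u < k. Since k < y, u < y. Because u = b, b < y. Then b ≤ y.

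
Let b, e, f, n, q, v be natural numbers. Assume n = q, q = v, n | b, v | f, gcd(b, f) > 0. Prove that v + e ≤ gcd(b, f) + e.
n = q and q = v, hence n = v. Since n | b, v | b. v | f, so v | gcd(b, f). gcd(b, f) > 0, so v ≤ gcd(b, f). Then v + e ≤ gcd(b, f) + e.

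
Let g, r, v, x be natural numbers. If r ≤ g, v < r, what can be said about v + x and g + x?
v + x < g + x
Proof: Since v < r and r ≤ g, v < g. Then v + x < g + x.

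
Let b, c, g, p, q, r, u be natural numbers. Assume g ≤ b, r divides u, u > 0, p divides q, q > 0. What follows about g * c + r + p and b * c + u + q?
g * c + r + p ≤ b * c + u + q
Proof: g ≤ b. By multiplying by a non-negative, g * c ≤ b * c. From r divides u and u > 0, r ≤ u. p divides q and q > 0, thus p ≤ q. Since r ≤ u, r + p ≤ u + q. From g * c ≤ b * c, g * c + r + p ≤ b * c + u + q.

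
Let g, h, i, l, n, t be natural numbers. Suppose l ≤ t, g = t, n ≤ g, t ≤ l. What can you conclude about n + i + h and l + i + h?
n + i + h ≤ l + i + h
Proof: t ≤ l and l ≤ t, therefore t = l. g = t, so g = l. Since n ≤ g, n ≤ l. Then n + i ≤ l + i. Then n + i + h ≤ l + i + h.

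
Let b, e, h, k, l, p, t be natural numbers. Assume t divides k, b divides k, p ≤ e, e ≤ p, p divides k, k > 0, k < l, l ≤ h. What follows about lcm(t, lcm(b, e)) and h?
lcm(t, lcm(b, e)) < h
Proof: p ≤ e and e ≤ p, therefore p = e. Because p divides k, e divides k. b divides k, so lcm(b, e) divides k. t divides k, so lcm(t, lcm(b, e)) divides k. Since k > 0, lcm(t, lcm(b, e)) ≤ k. Since k < l and l ≤ h, k < h. lcm(t, lcm(b, e)) ≤ k, so lcm(t, lcm(b, e)) < h.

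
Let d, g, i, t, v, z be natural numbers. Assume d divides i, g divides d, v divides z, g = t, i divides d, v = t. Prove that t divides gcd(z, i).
Since v = t and v divides z, t divides z. Since d divides i and i divides d, d = i. g = t and g divides d, hence t divides d. d = i, so t divides i. t divides z, so t divides gcd(z, i).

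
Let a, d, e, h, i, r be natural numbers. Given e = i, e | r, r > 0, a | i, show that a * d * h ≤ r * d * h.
Since e = i and e | r, i | r. a | i, so a | r. r > 0, so a ≤ r. Then a * d ≤ r * d. Then a * d * h ≤ r * d * h.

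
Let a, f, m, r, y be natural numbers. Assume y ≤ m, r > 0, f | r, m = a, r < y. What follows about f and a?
f < a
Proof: f | r and r > 0, thus f ≤ r. From r < y and y ≤ m, r < m. f ≤ r, so f < m. From m = a, f < a.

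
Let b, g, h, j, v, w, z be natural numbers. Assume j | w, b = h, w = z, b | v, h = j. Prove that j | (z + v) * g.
w = z and j | w, so j | z. Since b = h and b | v, h | v. h = j, so j | v. Since j | z, j | z + v. Then j | (z + v) * g.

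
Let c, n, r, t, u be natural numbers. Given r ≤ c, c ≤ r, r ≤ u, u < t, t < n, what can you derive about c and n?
c < n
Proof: r ≤ c and c ≤ r, hence r = c. Since r ≤ u, c ≤ u. Because u < t and t < n, u < n. c ≤ u, so c < n.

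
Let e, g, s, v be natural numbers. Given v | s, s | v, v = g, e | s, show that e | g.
Since s | v and v | s, s = v. Since v = g, s = g. e | s, so e | g.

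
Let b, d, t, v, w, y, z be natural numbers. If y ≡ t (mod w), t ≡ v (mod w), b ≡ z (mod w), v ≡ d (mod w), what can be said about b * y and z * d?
b * y ≡ z * d (mod w)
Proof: y ≡ t (mod w) and t ≡ v (mod w), thus y ≡ v (mod w). Since v ≡ d (mod w), y ≡ d (mod w). From b ≡ z (mod w), b * y ≡ z * d (mod w).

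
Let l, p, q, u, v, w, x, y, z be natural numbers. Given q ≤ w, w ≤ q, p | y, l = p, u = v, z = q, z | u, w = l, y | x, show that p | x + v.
Since p | y and y | x, p | x. Because q ≤ w and w ≤ q, q = w. Since w = l, q = l. l = p, so q = p. z = q and z | u, thus q | u. From u = v, q | v. q = p, so p | v. p | x, so p | x + v.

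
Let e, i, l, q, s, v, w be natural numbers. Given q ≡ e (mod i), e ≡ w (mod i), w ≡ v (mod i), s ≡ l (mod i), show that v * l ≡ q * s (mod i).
q ≡ e (mod i) and e ≡ w (mod i), thus q ≡ w (mod i). w ≡ v (mod i), so q ≡ v (mod i). s ≡ l (mod i), so q * s ≡ v * l (mod i). Then v * l ≡ q * s (mod i).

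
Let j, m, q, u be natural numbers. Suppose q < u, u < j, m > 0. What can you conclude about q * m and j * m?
q * m < j * m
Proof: q < u and u < j, so q < j. Using m > 0, by multiplying by a positive, q * m < j * m.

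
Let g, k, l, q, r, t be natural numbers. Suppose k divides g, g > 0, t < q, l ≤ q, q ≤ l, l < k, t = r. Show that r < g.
q ≤ l and l ≤ q, hence q = l. Since t < q, t < l. Since l < k, t < k. Because k divides g and g > 0, k ≤ g. From t < k, t < g. t = r, so r < g.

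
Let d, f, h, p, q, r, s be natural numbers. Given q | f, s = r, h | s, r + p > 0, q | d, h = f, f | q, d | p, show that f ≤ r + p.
h = f and h | s, hence f | s. s = r, so f | r. q | f and f | q, so q = f. q | d and d | p, so q | p. q = f, so f | p. Since f | r, f | r + p. r + p > 0, so f ≤ r + p.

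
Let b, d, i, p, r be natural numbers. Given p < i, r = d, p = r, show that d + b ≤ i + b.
p = r and p < i, therefore r < i. From r = d, d < i. Then d + b < i + b. Then d + b ≤ i + b.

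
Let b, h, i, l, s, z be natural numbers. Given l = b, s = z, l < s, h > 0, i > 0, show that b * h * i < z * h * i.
Because s = z and l < s, l < z. Since l = b, b < z. h > 0, so b * h < z * h. i > 0, so b * h * i < z * h * i.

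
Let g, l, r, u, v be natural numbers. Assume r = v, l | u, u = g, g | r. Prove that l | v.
Since u = g and l | u, l | g. Because r = v and g | r, g | v. Since l | g, l | v.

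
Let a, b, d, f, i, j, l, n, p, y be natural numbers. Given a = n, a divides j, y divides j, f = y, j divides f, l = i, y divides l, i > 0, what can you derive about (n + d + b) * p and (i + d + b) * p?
(n + d + b) * p ≤ (i + d + b) * p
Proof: a = n and a divides j, so n divides j. f = y and j divides f, therefore j divides y. Since y divides j, y = j. l = i and y divides l, hence y divides i. From y = j, j divides i. From n divides j, n divides i. Since i > 0, n ≤ i. Then n + d ≤ i + d. Then n + d + b ≤ i + d + b. By multiplying by a non-negative, (n + d + b) * p ≤ (i + d + b) * p.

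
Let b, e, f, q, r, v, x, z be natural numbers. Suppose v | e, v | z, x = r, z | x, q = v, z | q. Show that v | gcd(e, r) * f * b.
From q = v and z | q, z | v. v | z, so z = v. From z | x, v | x. Since x = r, v | r. v | e, so v | gcd(e, r). Then v | gcd(e, r) * f. Then v | gcd(e, r) * f * b.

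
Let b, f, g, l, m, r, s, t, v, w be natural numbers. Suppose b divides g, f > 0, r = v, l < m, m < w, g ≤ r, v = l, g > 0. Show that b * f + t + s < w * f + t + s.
From b divides g and g > 0, b ≤ g. r = v and v = l, thus r = l. g ≤ r, so g ≤ l. From b ≤ g, b ≤ l. Since l < m, b < m. Since m < w, b < w. Since f > 0, by multiplying by a positive, b * f < w * f. Then b * f + t < w * f + t. Then b * f + t + s < w * f + t + s.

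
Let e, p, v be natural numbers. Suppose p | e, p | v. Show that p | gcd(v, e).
From p | v and p | e, because common divisors divide the gcd, p | gcd(v, e).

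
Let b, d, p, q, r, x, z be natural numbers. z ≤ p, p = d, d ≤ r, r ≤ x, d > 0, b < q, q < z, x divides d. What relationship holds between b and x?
b < x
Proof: From d ≤ r and r ≤ x, d ≤ x. x divides d and d > 0, so x ≤ d. d ≤ x, so d = x. Since p = d and z ≤ p, z ≤ d. d = x, so z ≤ x. Since q < z, q < x. b < q, so b < x.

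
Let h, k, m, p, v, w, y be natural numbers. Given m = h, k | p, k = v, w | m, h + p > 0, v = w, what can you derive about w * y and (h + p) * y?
w * y ≤ (h + p) * y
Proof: Since m = h and w | m, w | h. Since k = v and v = w, k = w. k | p, so w | p. Since w | h, w | h + p. Since h + p > 0, w ≤ h + p. Then w * y ≤ (h + p) * y.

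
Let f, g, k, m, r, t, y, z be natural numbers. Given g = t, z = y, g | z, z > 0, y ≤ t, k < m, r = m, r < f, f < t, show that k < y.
g | z and z > 0, therefore g ≤ z. From z = y, g ≤ y. Since g = t, t ≤ y. Since y ≤ t, t = y. Because r = m and r < f, m < f. Since k < m, k < f. Since f < t, k < t. Since t = y, k < y.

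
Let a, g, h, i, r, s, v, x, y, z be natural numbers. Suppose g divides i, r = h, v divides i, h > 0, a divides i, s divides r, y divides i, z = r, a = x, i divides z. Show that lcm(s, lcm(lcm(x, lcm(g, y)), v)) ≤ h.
Because a = x and a divides i, x divides i. g divides i and y divides i, hence lcm(g, y) divides i. Since x divides i, lcm(x, lcm(g, y)) divides i. v divides i, so lcm(lcm(x, lcm(g, y)), v) divides i. z = r and i divides z, therefore i divides r. lcm(lcm(x, lcm(g, y)), v) divides i, so lcm(lcm(x, lcm(g, y)), v) divides r. Since s divides r, lcm(s, lcm(lcm(x, lcm(g, y)), v)) divides r. Since r = h, lcm(s, lcm(lcm(x, lcm(g, y)), v)) divides h. h > 0, so lcm(s, lcm(lcm(x, lcm(g, y)), v)) ≤ h.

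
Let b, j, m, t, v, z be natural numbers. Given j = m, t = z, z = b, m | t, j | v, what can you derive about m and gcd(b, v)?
m | gcd(b, v)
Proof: Since t = z and z = b, t = b. m | t, so m | b. j = m and j | v, so m | v. m | b, so m | gcd(b, v).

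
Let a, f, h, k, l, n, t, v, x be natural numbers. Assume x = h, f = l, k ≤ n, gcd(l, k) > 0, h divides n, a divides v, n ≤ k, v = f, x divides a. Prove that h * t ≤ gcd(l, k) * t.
Since v = f and f = l, v = l. x = h and x divides a, hence h divides a. a divides v, so h divides v. v = l, so h divides l. n ≤ k and k ≤ n, therefore n = k. h divides n, so h divides k. Since h divides l, h divides gcd(l, k). Since gcd(l, k) > 0, h ≤ gcd(l, k). By multiplying by a non-negative, h * t ≤ gcd(l, k) * t.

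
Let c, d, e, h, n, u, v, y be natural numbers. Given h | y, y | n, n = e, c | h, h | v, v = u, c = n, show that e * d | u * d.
From h | y and y | n, h | n. c = n and c | h, thus n | h. Since h | n, h = n. n = e, so h = e. Since v = u and h | v, h | u. h = e, so e | u. Then e * d | u * d.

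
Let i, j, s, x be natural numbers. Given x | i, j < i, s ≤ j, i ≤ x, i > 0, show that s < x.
x | i and i > 0, thus x ≤ i. i ≤ x, so i = x. s ≤ j and j < i, therefore s < i. i = x, so s < x.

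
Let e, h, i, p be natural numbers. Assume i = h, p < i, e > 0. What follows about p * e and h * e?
p * e < h * e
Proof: Because i = h and p < i, p < h. e > 0, so p * e < h * e.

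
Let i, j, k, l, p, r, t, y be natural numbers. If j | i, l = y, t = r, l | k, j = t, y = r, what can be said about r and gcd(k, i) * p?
r | gcd(k, i) * p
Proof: Since l = y and y = r, l = r. Since l | k, r | k. j = t and t = r, hence j = r. Because j | i, r | i. Since r | k, r | gcd(k, i). Then r | gcd(k, i) * p.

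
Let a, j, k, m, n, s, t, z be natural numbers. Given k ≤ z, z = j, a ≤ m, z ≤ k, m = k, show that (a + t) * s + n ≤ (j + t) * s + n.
k ≤ z and z ≤ k, hence k = z. Since z = j, k = j. m = k and a ≤ m, hence a ≤ k. Because k = j, a ≤ j. Then a + t ≤ j + t. By multiplying by a non-negative, (a + t) * s ≤ (j + t) * s. Then (a + t) * s + n ≤ (j + t) * s + n.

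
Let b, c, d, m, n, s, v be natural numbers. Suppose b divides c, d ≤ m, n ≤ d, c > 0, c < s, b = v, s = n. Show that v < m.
b divides c and c > 0, so b ≤ c. Since b = v, v ≤ c. s = n and c < s, hence c < n. v ≤ c, so v < n. n ≤ d and d ≤ m, therefore n ≤ m. v < n, so v < m.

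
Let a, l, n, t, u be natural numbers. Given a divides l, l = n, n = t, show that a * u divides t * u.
Since l = n and n = t, l = t. From a divides l, a divides t. Then a * u divides t * u.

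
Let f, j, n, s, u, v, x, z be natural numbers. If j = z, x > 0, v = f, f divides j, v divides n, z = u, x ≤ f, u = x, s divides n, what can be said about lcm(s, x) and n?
lcm(s, x) divides n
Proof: z = u and u = x, thus z = x. j = z and f divides j, so f divides z. z = x, so f divides x. Since x > 0, f ≤ x. Because x ≤ f, f = x. v = f and v divides n, so f divides n. Since f = x, x divides n. s divides n, so lcm(s, x) divides n.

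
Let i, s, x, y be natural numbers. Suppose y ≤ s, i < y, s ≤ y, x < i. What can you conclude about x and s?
x < s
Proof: y ≤ s and s ≤ y, thus y = s. Since x < i and i < y, x < y. Since y = s, x < s.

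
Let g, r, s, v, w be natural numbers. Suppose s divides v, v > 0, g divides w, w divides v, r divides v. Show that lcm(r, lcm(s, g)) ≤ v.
g divides w and w divides v, hence g divides v. s divides v, so lcm(s, g) divides v. From r divides v, lcm(r, lcm(s, g)) divides v. v > 0, so lcm(r, lcm(s, g)) ≤ v.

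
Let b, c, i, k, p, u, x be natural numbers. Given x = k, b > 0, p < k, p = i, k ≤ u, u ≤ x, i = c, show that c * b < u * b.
Since x = k and u ≤ x, u ≤ k. From k ≤ u, k = u. Because p = i and i = c, p = c. Since p < k, c < k. k = u, so c < u. From b > 0, c * b < u * b.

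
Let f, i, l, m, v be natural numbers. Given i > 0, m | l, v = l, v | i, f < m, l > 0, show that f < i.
m | l and l > 0, thus m ≤ l. Since f < m, f < l. v = l and v | i, thus l | i. i > 0, so l ≤ i. Because f < l, f < i.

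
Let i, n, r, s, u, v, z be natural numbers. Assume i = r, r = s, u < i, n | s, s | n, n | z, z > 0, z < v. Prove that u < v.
i = r and r = s, thus i = s. Since u < i, u < s. n | s and s | n, therefore n = s. Since n | z, s | z. From z > 0, s ≤ z. Since z < v, s < v. Because u < s, u < v.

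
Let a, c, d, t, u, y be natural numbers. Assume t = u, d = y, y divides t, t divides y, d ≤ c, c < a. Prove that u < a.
y divides t and t divides y, so y = t. d = y, so d = t. d ≤ c and c < a, so d < a. Because d = t, t < a. Since t = u, u < a.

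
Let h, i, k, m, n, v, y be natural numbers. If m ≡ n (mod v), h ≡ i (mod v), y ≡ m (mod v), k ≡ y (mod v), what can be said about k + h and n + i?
k + h ≡ n + i (mod v)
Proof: k ≡ y (mod v) and y ≡ m (mod v), thus k ≡ m (mod v). Because m ≡ n (mod v), k ≡ n (mod v). h ≡ i (mod v), so k + h ≡ n + i (mod v).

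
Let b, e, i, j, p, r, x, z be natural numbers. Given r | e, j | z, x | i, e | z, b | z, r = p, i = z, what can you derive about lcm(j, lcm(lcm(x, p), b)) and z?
lcm(j, lcm(lcm(x, p), b)) | z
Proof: i = z and x | i, so x | z. r | e and e | z, therefore r | z. r = p, so p | z. Since x | z, lcm(x, p) | z. b | z, so lcm(lcm(x, p), b) | z. Since j | z, lcm(j, lcm(lcm(x, p), b)) | z.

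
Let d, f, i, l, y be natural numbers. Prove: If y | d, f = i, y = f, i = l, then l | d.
f = i and i = l, so f = l. Since y = f and y | d, f | d. Since f = l, l | d.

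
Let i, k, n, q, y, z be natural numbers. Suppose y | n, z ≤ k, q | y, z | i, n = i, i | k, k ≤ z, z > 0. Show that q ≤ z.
k ≤ z and z ≤ k, so k = z. From i | k, i | z. Since z | i, i = z. From n = i, n = z. Since y | n, y | z. q | y, so q | z. Since z > 0, q ≤ z.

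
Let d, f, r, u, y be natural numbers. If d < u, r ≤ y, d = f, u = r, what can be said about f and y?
f < y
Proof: Since u = r and d < u, d < r. Since r ≤ y, d < y. d = f, so f < y.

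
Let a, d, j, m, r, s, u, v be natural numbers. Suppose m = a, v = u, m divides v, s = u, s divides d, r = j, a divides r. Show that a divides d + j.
From v = u and m divides v, m divides u. m = a, so a divides u. s = u and s divides d, hence u divides d. a divides u, so a divides d. r = j and a divides r, therefore a divides j. a divides d, so a divides d + j.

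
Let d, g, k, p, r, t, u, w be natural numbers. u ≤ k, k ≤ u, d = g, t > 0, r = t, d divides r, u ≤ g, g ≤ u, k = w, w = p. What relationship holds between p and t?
p ≤ t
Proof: u ≤ k and k ≤ u, therefore u = k. Since k = w, u = w. w = p, so u = p. From g ≤ u and u ≤ g, g = u. Because r = t and d divides r, d divides t. d = g, so g divides t. g = u, so u divides t. Because t > 0, u ≤ t. Since u = p, p ≤ t.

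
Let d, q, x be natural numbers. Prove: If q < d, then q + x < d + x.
Because q < d, by adding to both sides, q + x < d + x.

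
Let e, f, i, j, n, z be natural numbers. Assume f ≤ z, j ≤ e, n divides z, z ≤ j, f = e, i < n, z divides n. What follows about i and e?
i < e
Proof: n divides z and z divides n, hence n = z. z ≤ j and j ≤ e, hence z ≤ e. f = e and f ≤ z, so e ≤ z. z ≤ e, so z = e. Since n = z, n = e. i < n, so i < e.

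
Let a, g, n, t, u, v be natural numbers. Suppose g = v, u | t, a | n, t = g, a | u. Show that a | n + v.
t = g and u | t, so u | g. a | u, so a | g. Since g = v, a | v. a | n, so a | n + v.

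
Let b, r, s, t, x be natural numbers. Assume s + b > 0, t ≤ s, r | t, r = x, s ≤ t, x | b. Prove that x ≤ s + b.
Because t ≤ s and s ≤ t, t = s. From r = x and r | t, x | t. Because t = s, x | s. Since x | b, x | s + b. s + b > 0, so x ≤ s + b.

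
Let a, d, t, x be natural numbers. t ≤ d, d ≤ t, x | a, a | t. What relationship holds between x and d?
x | d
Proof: t ≤ d and d ≤ t, so t = d. From x | a and a | t, x | t. Since t = d, x | d.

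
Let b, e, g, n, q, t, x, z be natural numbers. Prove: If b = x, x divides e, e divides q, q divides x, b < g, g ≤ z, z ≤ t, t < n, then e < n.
Because e divides q and q divides x, e divides x. Since x divides e, x = e. b = x, so b = e. Since b < g and g ≤ z, b < z. z ≤ t and t < n, so z < n. Since b < z, b < n. Since b = e, e < n.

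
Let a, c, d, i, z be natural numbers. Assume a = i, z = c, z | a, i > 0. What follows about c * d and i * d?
c * d ≤ i * d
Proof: z = c and z | a, therefore c | a. Since a = i, c | i. i > 0, so c ≤ i. Then c * d ≤ i * d.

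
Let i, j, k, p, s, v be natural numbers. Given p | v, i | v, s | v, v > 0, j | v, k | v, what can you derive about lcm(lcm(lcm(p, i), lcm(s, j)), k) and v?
lcm(lcm(lcm(p, i), lcm(s, j)), k) ≤ v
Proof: p | v and i | v, so lcm(p, i) | v. s | v and j | v, therefore lcm(s, j) | v. lcm(p, i) | v, so lcm(lcm(p, i), lcm(s, j)) | v. k | v, so lcm(lcm(lcm(p, i), lcm(s, j)), k) | v. v > 0, so lcm(lcm(lcm(p, i), lcm(s, j)), k) ≤ v.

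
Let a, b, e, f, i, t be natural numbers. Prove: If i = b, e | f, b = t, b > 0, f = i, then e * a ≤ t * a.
f = i and i = b, thus f = b. Since e | f, e | b. b > 0, so e ≤ b. b = t, so e ≤ t. Then e * a ≤ t * a.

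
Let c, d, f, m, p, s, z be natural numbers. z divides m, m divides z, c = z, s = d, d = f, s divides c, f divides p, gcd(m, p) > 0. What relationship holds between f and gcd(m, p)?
f ≤ gcd(m, p)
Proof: z divides m and m divides z, therefore z = m. s = d and d = f, hence s = f. s divides c, so f divides c. Since c = z, f divides z. Since z = m, f divides m. Since f divides p, f divides gcd(m, p). Since gcd(m, p) > 0, f ≤ gcd(m, p).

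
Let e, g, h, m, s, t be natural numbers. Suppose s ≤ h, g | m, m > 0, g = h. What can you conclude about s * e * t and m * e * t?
s * e * t ≤ m * e * t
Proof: g = h and g | m, therefore h | m. m > 0, so h ≤ m. s ≤ h, so s ≤ m. Then s * e ≤ m * e. Then s * e * t ≤ m * e * t.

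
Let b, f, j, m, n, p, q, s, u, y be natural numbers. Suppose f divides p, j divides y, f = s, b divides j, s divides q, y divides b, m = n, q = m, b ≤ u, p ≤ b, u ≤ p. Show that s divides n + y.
q = m and m = n, so q = n. s divides q, so s divides n. b divides j and j divides y, therefore b divides y. Since y divides b, b = y. b ≤ u and u ≤ p, therefore b ≤ p. Since p ≤ b, p = b. Because f = s and f divides p, s divides p. From p = b, s divides b. b = y, so s divides y. Since s divides n, s divides n + y.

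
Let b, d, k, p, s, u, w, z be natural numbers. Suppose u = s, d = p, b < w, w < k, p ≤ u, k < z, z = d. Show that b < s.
b < w and w < k, hence b < k. z = d and k < z, so k < d. Since d = p, k < p. From u = s and p ≤ u, p ≤ s. k < p, so k < s. b < k, so b < s.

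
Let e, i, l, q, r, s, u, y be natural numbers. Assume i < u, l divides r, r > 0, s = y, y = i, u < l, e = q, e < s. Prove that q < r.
s = y and y = i, so s = i. e < s, so e < i. e = q, so q < i. i < u and u < l, therefore i < l. l divides r and r > 0, therefore l ≤ r. i < l, so i < r. q < i, so q < r.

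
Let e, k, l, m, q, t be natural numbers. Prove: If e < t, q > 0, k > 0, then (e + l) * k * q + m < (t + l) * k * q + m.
e < t, so e + l < t + l. k > 0, so (e + l) * k < (t + l) * k. q > 0, so (e + l) * k * q < (t + l) * k * q. Then (e + l) * k * q + m < (t + l) * k * q + m.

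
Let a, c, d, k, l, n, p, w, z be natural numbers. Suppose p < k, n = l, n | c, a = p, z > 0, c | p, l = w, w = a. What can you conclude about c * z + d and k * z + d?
c * z + d < k * z + d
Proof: n = l and l = w, thus n = w. Since w = a, n = a. n | c, so a | c. a = p, so p | c. Since c | p, p = c. Since p < k, c < k. Since z > 0, c * z < k * z. Then c * z + d < k * z + d.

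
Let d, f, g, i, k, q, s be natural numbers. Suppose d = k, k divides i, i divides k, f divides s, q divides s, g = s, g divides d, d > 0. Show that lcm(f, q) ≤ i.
k divides i and i divides k, therefore k = i. d = k, so d = i. f divides s and q divides s, thus lcm(f, q) divides s. g = s and g divides d, therefore s divides d. Since lcm(f, q) divides s, lcm(f, q) divides d. Since d > 0, lcm(f, q) ≤ d. d = i, so lcm(f, q) ≤ i.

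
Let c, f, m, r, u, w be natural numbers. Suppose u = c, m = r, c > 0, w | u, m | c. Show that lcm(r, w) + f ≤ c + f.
From m = r and m | c, r | c. u = c and w | u, therefore w | c. Since r | c, lcm(r, w) | c. From c > 0, lcm(r, w) ≤ c. Then lcm(r, w) + f ≤ c + f.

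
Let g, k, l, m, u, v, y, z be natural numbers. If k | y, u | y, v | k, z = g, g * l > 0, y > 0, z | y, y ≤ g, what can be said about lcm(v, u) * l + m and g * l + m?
lcm(v, u) * l + m ≤ g * l + m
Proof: z = g and z | y, so g | y. Since y > 0, g ≤ y. Since y ≤ g, y = g. From v | k and k | y, v | y. Since u | y, lcm(v, u) | y. Since y = g, lcm(v, u) | g. Then lcm(v, u) * l | g * l. Because g * l > 0, lcm(v, u) * l ≤ g * l. Then lcm(v, u) * l + m ≤ g * l + m.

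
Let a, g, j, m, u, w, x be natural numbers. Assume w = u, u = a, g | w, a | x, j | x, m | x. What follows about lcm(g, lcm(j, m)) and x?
lcm(g, lcm(j, m)) | x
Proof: w = u and u = a, so w = a. g | w, so g | a. a | x, so g | x. From j | x and m | x, lcm(j, m) | x. Since g | x, lcm(g, lcm(j, m)) | x.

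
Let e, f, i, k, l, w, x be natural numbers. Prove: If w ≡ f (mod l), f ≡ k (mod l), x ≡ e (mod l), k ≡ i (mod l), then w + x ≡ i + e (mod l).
w ≡ f (mod l) and f ≡ k (mod l), therefore w ≡ k (mod l). k ≡ i (mod l), so w ≡ i (mod l). From x ≡ e (mod l), w + x ≡ i + e (mod l).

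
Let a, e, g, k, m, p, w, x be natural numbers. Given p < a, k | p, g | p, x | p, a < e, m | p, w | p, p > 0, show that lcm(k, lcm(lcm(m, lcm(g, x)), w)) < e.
g | p and x | p, therefore lcm(g, x) | p. Since m | p, lcm(m, lcm(g, x)) | p. Because w | p, lcm(lcm(m, lcm(g, x)), w) | p. k | p, so lcm(k, lcm(lcm(m, lcm(g, x)), w)) | p. Since p > 0, lcm(k, lcm(lcm(m, lcm(g, x)), w)) ≤ p. p < a and a < e, so p < e. Because lcm(k, lcm(lcm(m, lcm(g, x)), w)) ≤ p, lcm(k, lcm(lcm(m, lcm(g, x)), w)) < e.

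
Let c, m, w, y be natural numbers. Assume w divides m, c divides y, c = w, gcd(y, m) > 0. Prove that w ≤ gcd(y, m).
c = w and c divides y, hence w divides y. w divides m, so w divides gcd(y, m). Since gcd(y, m) > 0, w ≤ gcd(y, m).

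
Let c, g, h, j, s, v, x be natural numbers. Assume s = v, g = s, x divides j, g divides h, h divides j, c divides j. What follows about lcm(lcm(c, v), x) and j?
lcm(lcm(c, v), x) divides j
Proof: g = s and g divides h, thus s divides h. From h divides j, s divides j. s = v, so v divides j. Since c divides j, lcm(c, v) divides j. x divides j, so lcm(lcm(c, v), x) divides j.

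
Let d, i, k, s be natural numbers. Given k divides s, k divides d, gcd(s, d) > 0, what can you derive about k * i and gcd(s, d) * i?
k * i ≤ gcd(s, d) * i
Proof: k divides s and k divides d, so k divides gcd(s, d). Since gcd(s, d) > 0, k ≤ gcd(s, d). By multiplying by a non-negative, k * i ≤ gcd(s, d) * i.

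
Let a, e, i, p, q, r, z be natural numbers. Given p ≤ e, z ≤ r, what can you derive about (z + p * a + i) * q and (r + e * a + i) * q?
(z + p * a + i) * q ≤ (r + e * a + i) * q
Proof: From p ≤ e, p * a ≤ e * a. Then p * a + i ≤ e * a + i. Because z ≤ r, z + p * a + i ≤ r + e * a + i. Then (z + p * a + i) * q ≤ (r + e * a + i) * q.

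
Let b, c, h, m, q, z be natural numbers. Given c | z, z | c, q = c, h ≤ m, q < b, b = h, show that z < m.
Because c | z and z | c, c = z. q = c, so q = z. b = h and q < b, so q < h. Since q = z, z < h. h ≤ m, so z < m.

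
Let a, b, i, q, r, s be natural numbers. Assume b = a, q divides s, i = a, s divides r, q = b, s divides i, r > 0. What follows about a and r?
a ≤ r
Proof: i = a and s divides i, hence s divides a. q = b and b = a, so q = a. q divides s, so a divides s. Since s divides a, s = a. s divides r and r > 0, therefore s ≤ r. Since s = a, a ≤ r.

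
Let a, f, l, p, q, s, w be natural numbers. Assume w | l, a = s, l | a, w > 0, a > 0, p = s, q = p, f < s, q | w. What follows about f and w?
f < w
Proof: Because q = p and p = s, q = s. q | w, so s | w. Since w > 0, s ≤ w. From w | l and l | a, w | a. Because a > 0, w ≤ a. a = s, so w ≤ s. Since s ≤ w, s = w. f < s, so f < w.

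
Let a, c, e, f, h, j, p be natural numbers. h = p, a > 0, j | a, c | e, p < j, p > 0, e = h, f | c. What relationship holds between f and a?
f < a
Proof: e = h and h = p, so e = p. f | c and c | e, thus f | e. e = p, so f | p. Since p > 0, f ≤ p. Because j | a and a > 0, j ≤ a. p < j, so p < a. Since f ≤ p, f < a.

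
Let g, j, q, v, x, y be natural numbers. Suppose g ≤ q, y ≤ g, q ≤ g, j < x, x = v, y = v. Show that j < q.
g ≤ q and q ≤ g, thus g = q. Because x = v and j < x, j < v. y = v and y ≤ g, hence v ≤ g. From j < v, j < g. Since g = q, j < q.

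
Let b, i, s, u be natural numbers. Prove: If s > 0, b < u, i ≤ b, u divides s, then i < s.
Because i ≤ b and b < u, i < u. u divides s and s > 0, hence u ≤ s. Since i < u, i < s.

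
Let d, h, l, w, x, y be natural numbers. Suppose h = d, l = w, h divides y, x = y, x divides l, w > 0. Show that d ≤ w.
Because x = y and x divides l, y divides l. Since h divides y, h divides l. Because l = w, h divides w. From w > 0, h ≤ w. h = d, so d ≤ w.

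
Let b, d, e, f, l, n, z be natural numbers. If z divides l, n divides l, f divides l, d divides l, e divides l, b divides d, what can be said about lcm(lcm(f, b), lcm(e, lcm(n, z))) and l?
lcm(lcm(f, b), lcm(e, lcm(n, z))) divides l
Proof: b divides d and d divides l, so b divides l. Since f divides l, lcm(f, b) divides l. n divides l and z divides l, hence lcm(n, z) divides l. e divides l, so lcm(e, lcm(n, z)) divides l. Since lcm(f, b) divides l, lcm(lcm(f, b), lcm(e, lcm(n, z))) divides l.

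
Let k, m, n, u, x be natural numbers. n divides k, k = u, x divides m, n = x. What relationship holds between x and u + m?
x divides u + m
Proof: Because n = x and n divides k, x divides k. k = u, so x divides u. x divides m, so x divides u + m.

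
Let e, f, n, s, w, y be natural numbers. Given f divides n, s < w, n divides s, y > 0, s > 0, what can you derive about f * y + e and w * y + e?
f * y + e < w * y + e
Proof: Because f divides n and n divides s, f divides s. From s > 0, f ≤ s. Because s < w, f < w. Combined with y > 0, by multiplying by a positive, f * y < w * y. Then f * y + e < w * y + e.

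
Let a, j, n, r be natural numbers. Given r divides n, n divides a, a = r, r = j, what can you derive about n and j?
n = j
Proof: a = r and n divides a, thus n divides r. Since r divides n, n = r. Since r = j, n = j.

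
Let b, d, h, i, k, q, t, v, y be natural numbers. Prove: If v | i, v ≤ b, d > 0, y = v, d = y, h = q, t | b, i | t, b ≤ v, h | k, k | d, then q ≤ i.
d = y and y = v, therefore d = v. b ≤ v and v ≤ b, therefore b = v. i | t and t | b, therefore i | b. b = v, so i | v. v | i, so v = i. Since d = v, d = i. Since h | k and k | d, h | d. From d > 0, h ≤ d. Since h = q, q ≤ d. Since d = i, q ≤ i.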